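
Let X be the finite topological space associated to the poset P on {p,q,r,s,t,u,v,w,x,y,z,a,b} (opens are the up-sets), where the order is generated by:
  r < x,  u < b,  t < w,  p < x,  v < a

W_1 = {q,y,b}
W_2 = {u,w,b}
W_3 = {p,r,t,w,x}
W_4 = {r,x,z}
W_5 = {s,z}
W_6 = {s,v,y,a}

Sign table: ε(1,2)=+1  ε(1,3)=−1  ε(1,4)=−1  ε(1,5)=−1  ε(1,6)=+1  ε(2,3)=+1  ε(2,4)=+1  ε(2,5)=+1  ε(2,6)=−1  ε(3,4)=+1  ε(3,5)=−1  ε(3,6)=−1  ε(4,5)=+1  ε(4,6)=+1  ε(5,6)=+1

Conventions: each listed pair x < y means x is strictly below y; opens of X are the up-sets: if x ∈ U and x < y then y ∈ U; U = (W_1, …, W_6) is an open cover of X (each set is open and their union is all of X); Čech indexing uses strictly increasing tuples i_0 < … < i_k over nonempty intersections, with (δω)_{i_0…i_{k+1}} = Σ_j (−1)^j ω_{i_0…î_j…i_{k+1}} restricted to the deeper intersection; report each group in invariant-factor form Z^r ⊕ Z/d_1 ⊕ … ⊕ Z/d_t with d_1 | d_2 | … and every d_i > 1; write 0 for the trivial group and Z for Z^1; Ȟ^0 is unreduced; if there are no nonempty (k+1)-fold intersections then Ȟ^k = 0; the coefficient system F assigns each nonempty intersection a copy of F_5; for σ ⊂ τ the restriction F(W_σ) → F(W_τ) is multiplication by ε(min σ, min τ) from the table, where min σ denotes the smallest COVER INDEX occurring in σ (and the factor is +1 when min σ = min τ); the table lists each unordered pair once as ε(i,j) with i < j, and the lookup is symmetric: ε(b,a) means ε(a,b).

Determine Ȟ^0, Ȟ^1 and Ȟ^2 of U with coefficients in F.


Ȟ^0 = Z/5; Ȟ^1 = Z/5; Ȟ^2 = 0

nonempty intersections:
  W12={b} W16={y} W23={w} W34={r,x} W45={z} W56={s}
C dims 6,6; δ0: rk_F5 5
Ȟ^0: (6−5)−0=1 ⇒ Z/5
Ȟ^1: (6−0)−5=1 ⇒ Z/5
Ȟ^2: (0−0)−0=0 ⇒ 0


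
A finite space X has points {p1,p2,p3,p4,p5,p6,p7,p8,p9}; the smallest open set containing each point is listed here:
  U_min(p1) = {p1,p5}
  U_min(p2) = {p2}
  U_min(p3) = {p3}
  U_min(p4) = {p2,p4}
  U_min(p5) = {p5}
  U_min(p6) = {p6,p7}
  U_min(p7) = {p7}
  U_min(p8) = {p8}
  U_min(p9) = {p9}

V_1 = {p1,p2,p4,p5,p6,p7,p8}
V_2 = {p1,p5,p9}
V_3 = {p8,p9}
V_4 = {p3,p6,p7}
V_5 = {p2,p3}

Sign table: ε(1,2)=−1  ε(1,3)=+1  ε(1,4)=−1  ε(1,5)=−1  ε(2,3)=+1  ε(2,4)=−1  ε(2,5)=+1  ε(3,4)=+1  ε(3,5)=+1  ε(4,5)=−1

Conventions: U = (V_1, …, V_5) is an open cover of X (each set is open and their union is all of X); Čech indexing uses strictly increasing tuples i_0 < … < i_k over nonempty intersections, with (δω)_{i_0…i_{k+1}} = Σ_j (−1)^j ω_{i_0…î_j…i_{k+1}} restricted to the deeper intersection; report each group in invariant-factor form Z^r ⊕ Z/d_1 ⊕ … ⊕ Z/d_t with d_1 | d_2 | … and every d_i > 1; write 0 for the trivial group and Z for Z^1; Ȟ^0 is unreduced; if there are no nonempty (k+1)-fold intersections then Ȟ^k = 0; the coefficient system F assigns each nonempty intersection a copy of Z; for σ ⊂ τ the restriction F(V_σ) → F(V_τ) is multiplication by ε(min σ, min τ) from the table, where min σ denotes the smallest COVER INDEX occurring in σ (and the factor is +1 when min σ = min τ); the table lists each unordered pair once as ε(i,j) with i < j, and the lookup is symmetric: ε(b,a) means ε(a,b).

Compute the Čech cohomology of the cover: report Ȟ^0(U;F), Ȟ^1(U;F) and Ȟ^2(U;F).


Ȟ^0(U;F) ≅ 0, Ȟ^1(U;F) ≅ Z ⊕ Z/2 and Ȟ^2(U;F) ≅ 0

nonempty intersections:
  V12={p1,p5} V13={p8} V14={p6,p7} V15={p2} V23={p9} V45={p3}
C dims 5,6; δ0: rk 5, SNF 1^4·2
Ȟ^0: (5−5)−0=0 ⇒ 0
Ȟ^1: (6−0)−5=1 plus torsion [2] ⇒ Z ⊕ Z/2
Ȟ^2: (0−0)−0=0 ⇒ 0


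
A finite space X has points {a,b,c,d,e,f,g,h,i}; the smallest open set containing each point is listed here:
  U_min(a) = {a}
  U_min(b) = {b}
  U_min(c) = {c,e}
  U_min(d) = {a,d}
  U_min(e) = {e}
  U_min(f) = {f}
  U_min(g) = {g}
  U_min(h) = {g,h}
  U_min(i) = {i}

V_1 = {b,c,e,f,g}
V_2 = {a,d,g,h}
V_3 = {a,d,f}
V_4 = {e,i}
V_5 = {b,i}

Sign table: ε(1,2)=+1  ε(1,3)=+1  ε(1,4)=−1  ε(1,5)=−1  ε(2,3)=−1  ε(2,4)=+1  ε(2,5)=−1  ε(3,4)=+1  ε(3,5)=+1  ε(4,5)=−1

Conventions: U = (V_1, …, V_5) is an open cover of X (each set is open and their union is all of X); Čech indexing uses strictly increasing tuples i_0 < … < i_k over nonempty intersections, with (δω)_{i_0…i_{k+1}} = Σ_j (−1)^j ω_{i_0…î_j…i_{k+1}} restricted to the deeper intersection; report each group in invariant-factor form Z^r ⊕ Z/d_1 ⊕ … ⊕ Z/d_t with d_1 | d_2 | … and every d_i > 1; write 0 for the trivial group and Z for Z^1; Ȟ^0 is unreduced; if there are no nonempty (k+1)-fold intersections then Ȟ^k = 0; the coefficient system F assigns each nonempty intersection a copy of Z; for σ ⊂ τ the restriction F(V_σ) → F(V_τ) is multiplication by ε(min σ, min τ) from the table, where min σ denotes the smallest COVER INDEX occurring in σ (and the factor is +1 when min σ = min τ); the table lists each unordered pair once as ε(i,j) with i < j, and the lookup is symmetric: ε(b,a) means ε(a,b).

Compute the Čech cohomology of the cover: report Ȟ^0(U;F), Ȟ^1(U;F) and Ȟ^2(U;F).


Ȟ^0 ≅ 0,  Ȟ^1 ≅ Z ⊕ Z/2,  Ȟ^2 ≅ 0

nerve simplices:
  V12={g} V13={f} V14={e} V15={b} V23={a,d} V45={i}
C dims 5,6; δ0: rk 5, SNF 1^4·2
degree 0: 5−5−0 = 0 → Ȟ^0 ≅ 0
degree 1: 6−0−5 = 1 plus torsion [2] → Ȟ^1 ≅ Z ⊕ Z/2
degree 2: 0−0−0 = 0 → Ȟ^2 ≅ 0


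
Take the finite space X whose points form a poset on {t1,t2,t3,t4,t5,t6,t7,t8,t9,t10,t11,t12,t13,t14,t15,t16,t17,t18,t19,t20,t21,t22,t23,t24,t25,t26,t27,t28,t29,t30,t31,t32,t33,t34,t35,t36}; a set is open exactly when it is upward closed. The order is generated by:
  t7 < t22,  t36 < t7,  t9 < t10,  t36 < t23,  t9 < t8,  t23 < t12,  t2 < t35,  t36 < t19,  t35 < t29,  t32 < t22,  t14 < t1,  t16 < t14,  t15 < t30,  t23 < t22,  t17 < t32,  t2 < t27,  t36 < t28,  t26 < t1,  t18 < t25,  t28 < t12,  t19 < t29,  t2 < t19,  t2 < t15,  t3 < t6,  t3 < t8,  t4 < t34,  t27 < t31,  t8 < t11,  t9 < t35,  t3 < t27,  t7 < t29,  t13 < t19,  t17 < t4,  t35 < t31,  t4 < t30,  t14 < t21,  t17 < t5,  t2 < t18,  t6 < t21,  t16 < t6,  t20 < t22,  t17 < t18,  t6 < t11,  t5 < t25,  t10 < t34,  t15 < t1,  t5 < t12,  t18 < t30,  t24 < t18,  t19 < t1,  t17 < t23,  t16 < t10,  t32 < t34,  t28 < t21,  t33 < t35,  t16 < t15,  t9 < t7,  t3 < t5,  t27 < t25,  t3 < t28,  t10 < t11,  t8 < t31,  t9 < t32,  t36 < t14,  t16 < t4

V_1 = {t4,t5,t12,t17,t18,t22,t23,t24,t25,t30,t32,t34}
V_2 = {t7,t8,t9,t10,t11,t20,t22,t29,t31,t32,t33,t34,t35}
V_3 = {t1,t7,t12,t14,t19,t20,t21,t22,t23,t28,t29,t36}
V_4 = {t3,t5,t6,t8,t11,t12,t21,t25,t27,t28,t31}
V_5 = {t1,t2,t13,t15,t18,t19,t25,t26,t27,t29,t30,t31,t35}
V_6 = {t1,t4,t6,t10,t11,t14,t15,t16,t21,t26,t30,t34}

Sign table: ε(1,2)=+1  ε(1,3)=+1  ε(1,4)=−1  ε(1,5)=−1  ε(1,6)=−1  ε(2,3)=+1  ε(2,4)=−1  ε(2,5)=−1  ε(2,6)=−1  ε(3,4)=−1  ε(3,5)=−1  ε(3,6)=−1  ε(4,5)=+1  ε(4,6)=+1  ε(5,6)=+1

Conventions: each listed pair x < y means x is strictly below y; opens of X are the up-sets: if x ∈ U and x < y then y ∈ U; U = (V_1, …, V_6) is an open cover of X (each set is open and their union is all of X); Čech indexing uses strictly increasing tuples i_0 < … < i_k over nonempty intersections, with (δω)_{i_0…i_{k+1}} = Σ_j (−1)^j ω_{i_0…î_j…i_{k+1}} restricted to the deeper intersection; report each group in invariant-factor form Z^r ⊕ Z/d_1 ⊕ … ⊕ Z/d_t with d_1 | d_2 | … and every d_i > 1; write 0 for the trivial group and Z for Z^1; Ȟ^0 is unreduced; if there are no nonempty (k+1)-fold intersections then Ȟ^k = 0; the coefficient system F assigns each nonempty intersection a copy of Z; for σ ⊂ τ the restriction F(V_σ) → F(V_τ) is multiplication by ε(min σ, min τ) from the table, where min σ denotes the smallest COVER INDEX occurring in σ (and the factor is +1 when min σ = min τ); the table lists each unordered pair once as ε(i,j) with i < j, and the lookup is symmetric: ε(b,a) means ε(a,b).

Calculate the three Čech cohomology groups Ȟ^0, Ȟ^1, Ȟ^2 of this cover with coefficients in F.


intersection data:
  V12={t22,t32,t34} V13={t12,t22,t23} V14={t5,t12,t25} V15={t18,t25,t30} V16={t4,t30,t34} V23={t7,t20,t22,t29} V24={t8,t11,t31} V25={t29,t31,t35} V26={t10,t11,t34} V34={t12,t21,t28} V35={t1,t19,t29} V36={t1,t14,t21} V45={t25,t27,t31} V46={t6,t11,t21} V56={t1,t15,t26,t30}
  V123={t22} V126={t34} V134={t12} V145={t25} V156={t30} V235={t29} V245={t31} V246={t11} V346={t21} V356={t1}
C dims 6,15,10; δ0: rk 5, SNF 1^5; δ1: rk 10, SNF 1^9·2
Ȟ^0 = (6 − 5) − 0 = 1, so Ȟ^0 ≅ Z
Ȟ^1 = (15 − 10) − 5 = 0, so Ȟ^1 ≅ 0
Ȟ^2 = (10 − 0) − 10 = 0 plus torsion [2], so Ȟ^2 ≅ Z/2

Ȟ^0 = Z; Ȟ^1 = 0; Ȟ^2 = Z/2


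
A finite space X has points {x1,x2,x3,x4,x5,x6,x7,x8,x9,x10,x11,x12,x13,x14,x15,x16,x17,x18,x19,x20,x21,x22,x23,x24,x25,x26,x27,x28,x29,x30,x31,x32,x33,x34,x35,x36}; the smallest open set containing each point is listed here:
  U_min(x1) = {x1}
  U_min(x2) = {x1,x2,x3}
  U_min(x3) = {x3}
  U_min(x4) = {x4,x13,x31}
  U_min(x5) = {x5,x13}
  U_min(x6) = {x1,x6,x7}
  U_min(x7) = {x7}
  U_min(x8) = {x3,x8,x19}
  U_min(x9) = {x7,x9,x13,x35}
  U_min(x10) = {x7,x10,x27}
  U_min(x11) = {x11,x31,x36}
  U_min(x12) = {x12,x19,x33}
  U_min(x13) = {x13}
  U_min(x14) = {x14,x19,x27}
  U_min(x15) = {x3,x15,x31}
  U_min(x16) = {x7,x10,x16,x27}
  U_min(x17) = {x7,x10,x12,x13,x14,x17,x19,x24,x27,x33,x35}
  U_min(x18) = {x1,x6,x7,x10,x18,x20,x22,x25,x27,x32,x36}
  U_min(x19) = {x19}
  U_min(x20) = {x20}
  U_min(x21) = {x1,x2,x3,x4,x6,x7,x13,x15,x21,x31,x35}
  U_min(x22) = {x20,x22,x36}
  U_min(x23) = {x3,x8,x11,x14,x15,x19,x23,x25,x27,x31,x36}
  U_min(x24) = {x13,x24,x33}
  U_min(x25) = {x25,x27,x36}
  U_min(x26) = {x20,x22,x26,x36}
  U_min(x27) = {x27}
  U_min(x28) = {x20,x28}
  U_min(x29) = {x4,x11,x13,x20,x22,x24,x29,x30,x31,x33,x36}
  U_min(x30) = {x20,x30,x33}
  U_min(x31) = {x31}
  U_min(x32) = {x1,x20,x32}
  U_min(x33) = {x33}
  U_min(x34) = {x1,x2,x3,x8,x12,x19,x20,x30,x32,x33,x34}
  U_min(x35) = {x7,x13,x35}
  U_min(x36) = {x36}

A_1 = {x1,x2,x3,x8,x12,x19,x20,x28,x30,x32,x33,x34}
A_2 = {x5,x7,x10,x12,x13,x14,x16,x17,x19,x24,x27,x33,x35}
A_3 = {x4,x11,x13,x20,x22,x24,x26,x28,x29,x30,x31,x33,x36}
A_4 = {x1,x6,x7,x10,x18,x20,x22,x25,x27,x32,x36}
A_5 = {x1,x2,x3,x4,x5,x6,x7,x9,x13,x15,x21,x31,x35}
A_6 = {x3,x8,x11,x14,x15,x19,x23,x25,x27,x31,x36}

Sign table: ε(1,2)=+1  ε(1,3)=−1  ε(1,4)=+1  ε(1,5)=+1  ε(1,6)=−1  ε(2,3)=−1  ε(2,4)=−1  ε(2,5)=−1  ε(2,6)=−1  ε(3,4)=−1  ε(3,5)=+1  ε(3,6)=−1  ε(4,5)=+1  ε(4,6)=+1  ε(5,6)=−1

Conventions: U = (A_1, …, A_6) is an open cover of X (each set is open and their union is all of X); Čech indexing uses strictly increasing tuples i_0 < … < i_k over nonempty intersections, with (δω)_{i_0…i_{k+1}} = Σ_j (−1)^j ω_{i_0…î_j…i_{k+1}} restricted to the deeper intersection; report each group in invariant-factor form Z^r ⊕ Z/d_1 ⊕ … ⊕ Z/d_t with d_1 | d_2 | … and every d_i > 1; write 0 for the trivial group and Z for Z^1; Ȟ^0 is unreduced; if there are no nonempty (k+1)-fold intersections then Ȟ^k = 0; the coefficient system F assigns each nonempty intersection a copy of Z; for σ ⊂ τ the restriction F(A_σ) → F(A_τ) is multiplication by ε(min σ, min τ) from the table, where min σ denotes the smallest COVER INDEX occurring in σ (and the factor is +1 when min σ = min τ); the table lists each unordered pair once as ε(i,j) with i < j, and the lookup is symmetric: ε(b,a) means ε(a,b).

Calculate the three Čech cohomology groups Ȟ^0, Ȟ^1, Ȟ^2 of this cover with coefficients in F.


Ȟ^0 = 0, Ȟ^1 = Z/2, Ȟ^2 = Z

nonempty intersections:
  A12={x12,x19,x33} A13={x20,x28,x30,x33} A14={x1,x20,x32} A15={x1,x2,x3} A16={x3,x8,x19} A23={x13,x24,x33} A24={x7,x10,x27} A25={x5,x7,x13,x35} A26={x14,x19,x27} A34={x20,x22,x36} A35={x4,x13,x31} A36={x11,x31,x36} A45={x1,x6,x7} A46={x25,x27,x36} A56={x3,x15,x31}
  A123={x33} A126={x19} A134={x20} A145={x1} A156={x3} A235={x13} A245={x7} A246={x27} A346={x36} A356={x31}
C dims 6,15,10; δ0: rk 6, SNF 1^5·2; δ1: rk 9, SNF 1^9
Ȟ^0: (6−6)−0=0 ⇒ 0
Ȟ^1: (15−9)−6=0 plus torsion [2] ⇒ Z/2
Ȟ^2: (10−0)−9=1 ⇒ Z


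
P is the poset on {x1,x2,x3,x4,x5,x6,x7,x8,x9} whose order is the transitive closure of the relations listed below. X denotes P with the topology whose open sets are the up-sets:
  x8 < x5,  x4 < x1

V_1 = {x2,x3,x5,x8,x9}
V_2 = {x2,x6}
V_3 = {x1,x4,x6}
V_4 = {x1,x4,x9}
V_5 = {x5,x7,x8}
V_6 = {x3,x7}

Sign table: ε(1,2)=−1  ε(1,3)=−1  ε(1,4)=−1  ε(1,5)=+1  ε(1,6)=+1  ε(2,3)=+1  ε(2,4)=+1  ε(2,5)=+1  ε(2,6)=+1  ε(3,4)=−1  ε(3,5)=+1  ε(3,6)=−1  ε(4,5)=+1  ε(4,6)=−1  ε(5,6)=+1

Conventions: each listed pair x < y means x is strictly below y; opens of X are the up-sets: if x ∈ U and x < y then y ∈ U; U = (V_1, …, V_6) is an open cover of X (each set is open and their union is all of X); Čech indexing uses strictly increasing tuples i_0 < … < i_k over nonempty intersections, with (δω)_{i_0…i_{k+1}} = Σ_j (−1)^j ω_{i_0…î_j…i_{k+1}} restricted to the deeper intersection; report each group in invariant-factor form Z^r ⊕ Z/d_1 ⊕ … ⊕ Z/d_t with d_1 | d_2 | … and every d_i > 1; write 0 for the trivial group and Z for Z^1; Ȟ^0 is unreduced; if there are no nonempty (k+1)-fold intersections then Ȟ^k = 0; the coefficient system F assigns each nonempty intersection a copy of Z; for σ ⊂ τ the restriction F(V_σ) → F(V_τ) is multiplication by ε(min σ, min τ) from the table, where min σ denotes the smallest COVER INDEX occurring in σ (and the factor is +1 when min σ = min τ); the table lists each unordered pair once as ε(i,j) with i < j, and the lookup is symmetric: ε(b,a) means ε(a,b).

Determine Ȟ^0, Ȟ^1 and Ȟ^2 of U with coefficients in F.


nerve simplices:
  V12={x2} V14={x9} V15={x5,x8} V16={x3} V23={x6} V34={x1,x4} V56={x7}
C dims 6,7; δ0: rk 6, SNF 1^5·2
degree 0: 6−6−0 = 0 → Ȟ^0 ≅ 0
degree 1: 7−0−6 = 1 plus torsion [2] → Ȟ^1 ≅ Z ⊕ Z/2
degree 2: 0−0−0 = 0 → Ȟ^2 ≅ 0

Ȟ^0 ≅ 0, Ȟ^1 ≅ Z ⊕ Z/2 and Ȟ^2 ≅ 0


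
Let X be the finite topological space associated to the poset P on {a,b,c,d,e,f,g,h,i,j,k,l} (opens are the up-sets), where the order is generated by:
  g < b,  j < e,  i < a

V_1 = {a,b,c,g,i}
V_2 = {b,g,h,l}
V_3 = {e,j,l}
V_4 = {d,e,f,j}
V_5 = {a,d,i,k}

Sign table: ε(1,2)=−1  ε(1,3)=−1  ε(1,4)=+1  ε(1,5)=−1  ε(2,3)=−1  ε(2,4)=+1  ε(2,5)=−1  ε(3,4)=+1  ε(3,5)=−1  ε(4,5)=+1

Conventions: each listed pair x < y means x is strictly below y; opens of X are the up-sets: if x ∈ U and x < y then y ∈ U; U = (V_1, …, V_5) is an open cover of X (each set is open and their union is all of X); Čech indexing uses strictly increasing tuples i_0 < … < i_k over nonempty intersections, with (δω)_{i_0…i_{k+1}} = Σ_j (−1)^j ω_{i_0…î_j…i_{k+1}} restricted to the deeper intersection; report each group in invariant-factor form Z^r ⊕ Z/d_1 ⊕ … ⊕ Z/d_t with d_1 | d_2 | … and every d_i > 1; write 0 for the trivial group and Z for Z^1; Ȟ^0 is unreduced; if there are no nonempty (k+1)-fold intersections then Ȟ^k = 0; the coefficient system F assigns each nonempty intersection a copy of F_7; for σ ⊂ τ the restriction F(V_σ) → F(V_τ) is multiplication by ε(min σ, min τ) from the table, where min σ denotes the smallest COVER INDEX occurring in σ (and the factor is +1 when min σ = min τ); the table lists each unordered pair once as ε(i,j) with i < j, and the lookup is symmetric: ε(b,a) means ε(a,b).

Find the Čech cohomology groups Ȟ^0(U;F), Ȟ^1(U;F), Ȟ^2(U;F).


Ȟ^0(U;F) ≅ 0, Ȟ^1(U;F) ≅ 0 and Ȟ^2(U;F) ≅ 0

nerve simplices:
  V12={b,g} V15={a,i} V23={l} V34={e,j} V45={d}
C dims 5,5; δ0: rk_F7 5
degree 0: 5−5−0 = 0 → Ȟ^0 ≅ 0
degree 1: 5−0−5 = 0 → Ȟ^1 ≅ 0
degree 2: 0−0−0 = 0 → Ȟ^2 ≅ 0


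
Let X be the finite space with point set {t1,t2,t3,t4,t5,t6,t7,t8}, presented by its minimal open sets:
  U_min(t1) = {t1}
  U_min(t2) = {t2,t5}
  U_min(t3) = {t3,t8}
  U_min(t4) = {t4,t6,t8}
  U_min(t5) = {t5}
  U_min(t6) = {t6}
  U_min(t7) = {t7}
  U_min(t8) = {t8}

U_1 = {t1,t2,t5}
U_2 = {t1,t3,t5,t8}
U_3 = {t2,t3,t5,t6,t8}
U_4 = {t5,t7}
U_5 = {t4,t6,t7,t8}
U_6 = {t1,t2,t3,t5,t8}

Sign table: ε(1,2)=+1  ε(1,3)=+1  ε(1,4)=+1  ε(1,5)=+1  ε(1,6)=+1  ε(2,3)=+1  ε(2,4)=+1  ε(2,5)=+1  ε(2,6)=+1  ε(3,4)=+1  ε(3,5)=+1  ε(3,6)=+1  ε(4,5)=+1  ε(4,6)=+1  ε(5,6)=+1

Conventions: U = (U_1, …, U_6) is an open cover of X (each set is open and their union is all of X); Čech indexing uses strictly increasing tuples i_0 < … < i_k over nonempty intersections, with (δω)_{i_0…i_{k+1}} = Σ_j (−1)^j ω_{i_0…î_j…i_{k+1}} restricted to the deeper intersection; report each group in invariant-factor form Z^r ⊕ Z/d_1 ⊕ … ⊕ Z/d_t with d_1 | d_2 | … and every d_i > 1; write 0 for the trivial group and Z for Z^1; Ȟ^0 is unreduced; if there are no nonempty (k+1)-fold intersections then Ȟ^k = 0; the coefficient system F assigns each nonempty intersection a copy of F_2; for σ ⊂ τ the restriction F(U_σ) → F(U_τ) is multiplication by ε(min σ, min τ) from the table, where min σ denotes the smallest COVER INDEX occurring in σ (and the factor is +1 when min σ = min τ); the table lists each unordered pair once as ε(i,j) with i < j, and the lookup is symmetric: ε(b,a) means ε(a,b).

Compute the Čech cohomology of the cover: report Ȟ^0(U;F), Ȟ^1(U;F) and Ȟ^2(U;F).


Ȟ^0 ≅ Z/2, Ȟ^1 ≅ Z/2, Ȟ^2 ≅ 0

cover nerve:
  U12={t1,t5} U13={t2,t5} U14={t5} U16={t1,t2,t5} U23={t3,t5,t8} U24={t5} U25={t8} U26={t1,t3,t5,t8} U34={t5} U35={t6,t8} U36={t2,t3,t5,t8} U45={t7} U46={t5} U56={t8}
  U123={t5} U124={t5} U126={t1,t5} U134={t5} U136={t2,t5} U146={t5} U234={t5} U235={t8} U236={t3,t5,t8} U246={t5} U256={t8} U346={t5} U356={t8}
  U1234={t5} U1236={t5} U1246={t5} U1346={t5} U2346={t5} U2356={t8}
  U12346={t5}
C dims 6,14,13,6; δ0: rk_F2 5; δ1: rk_F2 8; δ2: rk_F2 5
Ȟ^0: (6−5)−0=1 ⇒ Z/2
Ȟ^1: (14−8)−5=1 ⇒ Z/2
Ȟ^2: (13−5)−8=0 ⇒ 0


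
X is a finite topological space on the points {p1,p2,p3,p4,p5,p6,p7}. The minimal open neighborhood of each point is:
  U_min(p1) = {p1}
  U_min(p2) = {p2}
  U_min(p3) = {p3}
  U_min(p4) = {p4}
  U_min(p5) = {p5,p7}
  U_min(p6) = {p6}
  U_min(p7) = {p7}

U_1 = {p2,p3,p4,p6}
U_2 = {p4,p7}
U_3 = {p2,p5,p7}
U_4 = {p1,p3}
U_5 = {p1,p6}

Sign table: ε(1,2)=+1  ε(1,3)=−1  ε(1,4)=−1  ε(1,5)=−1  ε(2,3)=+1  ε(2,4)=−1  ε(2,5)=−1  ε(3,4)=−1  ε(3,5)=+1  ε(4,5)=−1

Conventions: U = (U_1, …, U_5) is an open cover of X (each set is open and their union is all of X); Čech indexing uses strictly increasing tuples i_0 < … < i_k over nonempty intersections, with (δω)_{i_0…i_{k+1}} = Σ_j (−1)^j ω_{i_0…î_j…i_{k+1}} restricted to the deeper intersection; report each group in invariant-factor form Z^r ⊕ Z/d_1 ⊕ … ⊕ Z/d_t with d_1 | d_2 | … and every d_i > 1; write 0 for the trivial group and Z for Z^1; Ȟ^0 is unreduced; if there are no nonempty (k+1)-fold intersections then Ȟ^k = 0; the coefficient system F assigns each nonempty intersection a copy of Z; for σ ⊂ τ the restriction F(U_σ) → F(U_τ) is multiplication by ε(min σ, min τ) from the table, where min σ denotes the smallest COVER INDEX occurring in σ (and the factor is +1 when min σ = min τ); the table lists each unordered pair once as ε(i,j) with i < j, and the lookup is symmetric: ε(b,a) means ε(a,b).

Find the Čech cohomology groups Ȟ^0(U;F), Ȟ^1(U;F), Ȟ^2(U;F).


Ȟ^0 = 0, Ȟ^1 = Z ⊕ Z/2 and Ȟ^2 = 0

nerve of the cover:
  U12={p4} U13={p2} U14={p3} U15={p6} U23={p7} U45={p1}
C dims 5,6; δ0: rk 5, SNF 1^4·2
Ȟ^0 = (5 − 5) − 0 = 0, so Ȟ^0 ≅ 0
Ȟ^1 = (6 − 0) − 5 = 1 plus torsion [2], so Ȟ^1 ≅ Z ⊕ Z/2
Ȟ^2 = (0 − 0) − 0 = 0, so Ȟ^2 ≅ 0


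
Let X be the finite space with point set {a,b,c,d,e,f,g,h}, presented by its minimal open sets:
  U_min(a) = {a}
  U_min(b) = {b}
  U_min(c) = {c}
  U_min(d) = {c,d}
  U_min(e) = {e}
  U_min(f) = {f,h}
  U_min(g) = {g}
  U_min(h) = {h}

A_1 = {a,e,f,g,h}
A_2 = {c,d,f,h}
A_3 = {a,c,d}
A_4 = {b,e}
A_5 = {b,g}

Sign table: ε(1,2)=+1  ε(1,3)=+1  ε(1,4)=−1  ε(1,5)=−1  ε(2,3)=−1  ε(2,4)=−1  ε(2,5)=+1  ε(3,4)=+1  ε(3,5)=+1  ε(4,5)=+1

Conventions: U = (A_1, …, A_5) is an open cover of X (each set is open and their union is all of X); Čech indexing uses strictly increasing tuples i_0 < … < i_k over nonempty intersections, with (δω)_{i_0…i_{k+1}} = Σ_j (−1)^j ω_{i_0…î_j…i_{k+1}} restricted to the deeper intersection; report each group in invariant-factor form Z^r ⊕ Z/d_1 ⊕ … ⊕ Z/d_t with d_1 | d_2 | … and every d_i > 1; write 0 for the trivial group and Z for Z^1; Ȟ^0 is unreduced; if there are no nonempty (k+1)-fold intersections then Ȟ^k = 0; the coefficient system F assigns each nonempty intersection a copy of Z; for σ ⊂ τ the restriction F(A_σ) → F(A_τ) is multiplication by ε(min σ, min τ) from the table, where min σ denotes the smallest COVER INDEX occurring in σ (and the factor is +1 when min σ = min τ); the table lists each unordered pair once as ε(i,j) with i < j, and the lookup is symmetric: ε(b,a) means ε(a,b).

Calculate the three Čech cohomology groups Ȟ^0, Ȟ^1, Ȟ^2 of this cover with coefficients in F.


Ȟ^0 ≅ 0, Ȟ^1 ≅ Z ⊕ Z/2, Ȟ^2 ≅ 0

nerve simplices:
  A12={f,h} A13={a} A14={e} A15={g} A23={c,d} A45={b}
C dims 5,6; δ0: rk 5, SNF 1^4·2
degree 0: 5−5−0 = 0 → Ȟ^0 ≅ 0
degree 1: 6−0−5 = 1 plus torsion [2] → Ȟ^1 ≅ Z ⊕ Z/2
degree 2: 0−0−0 = 0 → Ȟ^2 ≅ 0


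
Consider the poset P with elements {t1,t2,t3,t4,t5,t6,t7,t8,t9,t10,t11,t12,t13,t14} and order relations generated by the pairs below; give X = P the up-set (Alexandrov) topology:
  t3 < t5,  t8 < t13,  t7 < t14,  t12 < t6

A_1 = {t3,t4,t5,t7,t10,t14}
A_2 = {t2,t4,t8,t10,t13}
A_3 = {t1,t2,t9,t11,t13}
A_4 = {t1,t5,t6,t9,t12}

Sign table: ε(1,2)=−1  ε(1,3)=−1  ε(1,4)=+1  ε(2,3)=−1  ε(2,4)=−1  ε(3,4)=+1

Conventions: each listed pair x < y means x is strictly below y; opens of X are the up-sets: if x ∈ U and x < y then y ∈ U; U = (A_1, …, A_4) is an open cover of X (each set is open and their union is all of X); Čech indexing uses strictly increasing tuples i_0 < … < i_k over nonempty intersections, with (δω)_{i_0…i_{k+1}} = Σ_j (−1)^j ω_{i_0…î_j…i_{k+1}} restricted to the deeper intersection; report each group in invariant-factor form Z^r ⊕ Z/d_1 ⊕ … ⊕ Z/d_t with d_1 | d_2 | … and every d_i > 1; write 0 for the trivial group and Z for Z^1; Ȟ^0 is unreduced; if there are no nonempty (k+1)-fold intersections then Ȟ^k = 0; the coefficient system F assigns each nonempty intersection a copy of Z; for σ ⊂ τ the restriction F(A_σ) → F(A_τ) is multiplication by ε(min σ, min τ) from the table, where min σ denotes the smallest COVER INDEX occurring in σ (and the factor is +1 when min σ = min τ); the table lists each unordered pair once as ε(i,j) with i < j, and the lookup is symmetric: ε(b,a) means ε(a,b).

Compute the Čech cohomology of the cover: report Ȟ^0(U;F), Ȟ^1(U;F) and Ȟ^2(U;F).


nerve simplices:
  A12={t4,t10} A14={t5} A23={t2,t13} A34={t1,t9}
C dims 4,4; δ0: rk 3, SNF 1^3
degree 0: 4−3−0 = 1 → Ȟ^0 ≅ Z
degree 1: 4−0−3 = 1 → Ȟ^1 ≅ Z
degree 2: 0−0−0 = 0 → Ȟ^2 ≅ 0

Ȟ^0 ≅ Z,  Ȟ^1 ≅ Z,  Ȟ^2 ≅ 0


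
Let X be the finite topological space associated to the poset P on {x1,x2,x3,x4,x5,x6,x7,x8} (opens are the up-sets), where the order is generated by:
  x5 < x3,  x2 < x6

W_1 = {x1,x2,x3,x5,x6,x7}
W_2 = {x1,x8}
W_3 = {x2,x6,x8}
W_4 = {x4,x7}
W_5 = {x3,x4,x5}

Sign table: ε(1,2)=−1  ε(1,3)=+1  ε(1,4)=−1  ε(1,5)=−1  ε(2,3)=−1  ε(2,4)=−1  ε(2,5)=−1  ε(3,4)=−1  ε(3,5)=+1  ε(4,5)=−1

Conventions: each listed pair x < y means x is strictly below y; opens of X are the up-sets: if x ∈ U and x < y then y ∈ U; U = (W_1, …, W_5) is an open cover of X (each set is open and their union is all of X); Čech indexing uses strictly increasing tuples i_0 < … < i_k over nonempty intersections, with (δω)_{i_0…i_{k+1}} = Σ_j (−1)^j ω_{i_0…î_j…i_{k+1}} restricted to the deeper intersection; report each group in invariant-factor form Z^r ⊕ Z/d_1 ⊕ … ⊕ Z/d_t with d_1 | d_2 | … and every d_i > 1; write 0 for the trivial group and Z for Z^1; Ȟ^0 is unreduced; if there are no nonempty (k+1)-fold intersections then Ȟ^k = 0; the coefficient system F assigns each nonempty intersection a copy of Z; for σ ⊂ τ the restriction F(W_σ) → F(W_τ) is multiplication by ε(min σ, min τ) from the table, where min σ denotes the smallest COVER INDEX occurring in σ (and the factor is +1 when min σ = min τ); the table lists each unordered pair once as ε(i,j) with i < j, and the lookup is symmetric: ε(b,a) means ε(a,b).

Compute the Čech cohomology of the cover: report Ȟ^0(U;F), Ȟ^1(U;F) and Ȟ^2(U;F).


Ȟ^0 = 0, Ȟ^1 = Z ⊕ Z/2 and Ȟ^2 = 0

nerve of the cover:
  W12={x1} W13={x2,x6} W14={x7} W15={x3,x5} W23={x8} W45={x4}
C dims 5,6; δ0: rk 5, SNF 1^4·2
Ȟ^0 = (5 − 5) − 0 = 0, so Ȟ^0 ≅ 0
Ȟ^1 = (6 − 0) − 5 = 1 plus torsion [2], so Ȟ^1 ≅ Z ⊕ Z/2
Ȟ^2 = (0 − 0) − 0 = 0, so Ȟ^2 ≅ 0


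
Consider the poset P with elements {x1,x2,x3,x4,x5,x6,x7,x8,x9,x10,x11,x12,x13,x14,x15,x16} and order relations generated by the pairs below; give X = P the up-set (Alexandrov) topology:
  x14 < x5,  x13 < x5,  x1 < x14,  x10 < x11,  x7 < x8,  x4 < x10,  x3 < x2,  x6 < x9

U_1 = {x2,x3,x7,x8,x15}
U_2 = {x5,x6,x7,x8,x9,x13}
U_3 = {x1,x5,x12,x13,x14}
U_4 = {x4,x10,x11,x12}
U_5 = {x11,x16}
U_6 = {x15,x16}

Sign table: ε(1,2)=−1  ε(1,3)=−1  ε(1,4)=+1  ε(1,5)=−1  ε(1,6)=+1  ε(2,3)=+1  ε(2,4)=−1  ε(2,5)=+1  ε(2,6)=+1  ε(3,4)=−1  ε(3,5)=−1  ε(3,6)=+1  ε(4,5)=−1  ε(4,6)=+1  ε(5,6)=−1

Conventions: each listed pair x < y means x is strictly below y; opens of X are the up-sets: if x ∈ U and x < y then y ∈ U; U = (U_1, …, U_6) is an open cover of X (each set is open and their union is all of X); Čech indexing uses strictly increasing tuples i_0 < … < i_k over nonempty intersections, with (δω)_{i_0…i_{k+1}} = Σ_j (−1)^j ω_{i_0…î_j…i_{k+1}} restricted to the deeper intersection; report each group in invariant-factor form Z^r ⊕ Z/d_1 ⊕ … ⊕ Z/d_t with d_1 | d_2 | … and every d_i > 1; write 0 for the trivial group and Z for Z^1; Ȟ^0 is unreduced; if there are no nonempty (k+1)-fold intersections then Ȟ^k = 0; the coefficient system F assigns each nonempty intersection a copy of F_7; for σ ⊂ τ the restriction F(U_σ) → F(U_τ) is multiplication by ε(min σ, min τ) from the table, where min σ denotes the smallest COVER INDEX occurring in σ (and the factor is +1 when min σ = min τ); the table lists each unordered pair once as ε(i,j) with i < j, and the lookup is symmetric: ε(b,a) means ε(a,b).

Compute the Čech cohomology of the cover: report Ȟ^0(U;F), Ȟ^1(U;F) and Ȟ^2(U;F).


nonempty intersections:
  U12={x7,x8} U16={x15} U23={x5,x13} U34={x12} U45={x11} U56={x16}
C dims 6,6; δ0: rk_F7 5
Ȟ^0: (6−5)−0=1 ⇒ Z/7
Ȟ^1: (6−0)−5=1 ⇒ Z/7
Ȟ^2: (0−0)−0=0 ⇒ 0

Ȟ^0 ≅ Z/7,  Ȟ^1 ≅ Z/7,  Ȟ^2 ≅ 0


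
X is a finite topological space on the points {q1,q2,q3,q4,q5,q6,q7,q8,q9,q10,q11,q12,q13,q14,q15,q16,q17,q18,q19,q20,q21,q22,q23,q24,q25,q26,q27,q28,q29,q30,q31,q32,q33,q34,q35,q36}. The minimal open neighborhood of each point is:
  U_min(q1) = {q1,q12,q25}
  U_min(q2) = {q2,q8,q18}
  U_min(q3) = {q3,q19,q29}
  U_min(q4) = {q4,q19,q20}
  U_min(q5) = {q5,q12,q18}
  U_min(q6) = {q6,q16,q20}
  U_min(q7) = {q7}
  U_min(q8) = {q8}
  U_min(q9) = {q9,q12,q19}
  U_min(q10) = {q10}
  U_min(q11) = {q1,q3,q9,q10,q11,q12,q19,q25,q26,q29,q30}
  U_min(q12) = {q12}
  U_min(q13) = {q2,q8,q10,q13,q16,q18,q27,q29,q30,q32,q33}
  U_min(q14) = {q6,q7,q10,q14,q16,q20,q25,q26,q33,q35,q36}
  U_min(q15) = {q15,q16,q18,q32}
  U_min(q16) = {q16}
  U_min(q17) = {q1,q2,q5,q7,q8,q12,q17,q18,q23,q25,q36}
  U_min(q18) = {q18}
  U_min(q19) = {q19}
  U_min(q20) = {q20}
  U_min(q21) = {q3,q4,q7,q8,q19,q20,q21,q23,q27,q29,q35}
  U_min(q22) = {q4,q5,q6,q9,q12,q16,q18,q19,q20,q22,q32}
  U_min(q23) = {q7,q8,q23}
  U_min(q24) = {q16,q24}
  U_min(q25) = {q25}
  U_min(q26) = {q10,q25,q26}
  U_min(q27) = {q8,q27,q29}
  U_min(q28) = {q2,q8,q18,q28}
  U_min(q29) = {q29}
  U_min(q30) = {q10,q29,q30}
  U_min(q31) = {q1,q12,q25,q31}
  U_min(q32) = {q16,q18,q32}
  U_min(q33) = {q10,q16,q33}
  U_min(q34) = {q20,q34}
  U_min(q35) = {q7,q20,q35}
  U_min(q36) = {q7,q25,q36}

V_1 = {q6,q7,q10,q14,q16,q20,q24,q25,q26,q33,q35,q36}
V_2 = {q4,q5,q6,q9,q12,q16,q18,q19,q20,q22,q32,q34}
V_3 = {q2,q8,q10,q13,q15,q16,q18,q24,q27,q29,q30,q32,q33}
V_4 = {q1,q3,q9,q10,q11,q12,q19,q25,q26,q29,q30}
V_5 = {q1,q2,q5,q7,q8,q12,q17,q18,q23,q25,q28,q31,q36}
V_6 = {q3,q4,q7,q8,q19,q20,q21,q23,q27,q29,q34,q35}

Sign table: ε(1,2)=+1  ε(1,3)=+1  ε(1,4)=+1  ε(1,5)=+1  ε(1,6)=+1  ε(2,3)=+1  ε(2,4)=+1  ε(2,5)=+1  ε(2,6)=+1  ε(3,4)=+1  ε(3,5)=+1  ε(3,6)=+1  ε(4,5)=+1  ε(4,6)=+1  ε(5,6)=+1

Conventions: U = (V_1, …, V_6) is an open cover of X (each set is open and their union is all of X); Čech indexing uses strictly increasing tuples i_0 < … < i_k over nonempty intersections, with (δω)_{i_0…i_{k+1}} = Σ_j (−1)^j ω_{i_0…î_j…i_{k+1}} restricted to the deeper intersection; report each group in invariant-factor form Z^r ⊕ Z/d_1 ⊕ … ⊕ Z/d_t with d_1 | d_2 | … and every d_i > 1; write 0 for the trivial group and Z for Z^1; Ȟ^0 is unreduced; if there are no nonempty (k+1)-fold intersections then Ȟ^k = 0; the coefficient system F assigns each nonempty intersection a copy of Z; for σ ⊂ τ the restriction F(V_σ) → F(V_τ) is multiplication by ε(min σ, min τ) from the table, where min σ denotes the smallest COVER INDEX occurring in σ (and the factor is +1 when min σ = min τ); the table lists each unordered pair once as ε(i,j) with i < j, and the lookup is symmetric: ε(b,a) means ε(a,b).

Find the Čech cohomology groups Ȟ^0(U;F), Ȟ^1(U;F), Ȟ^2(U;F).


Ȟ^0 ≅ Z, Ȟ^1 ≅ 0 and Ȟ^2 ≅ Z/2

nonempty intersections:
  V12={q6,q16,q20} V13={q10,q16,q24,q33} V14={q10,q25,q26} V15={q7,q25,q36} V16={q7,q20,q35} V23={q16,q18,q32} V24={q9,q12,q19} V25={q5,q12,q18} V26={q4,q19,q20,q34} V34={q10,q29,q30} V35={q2,q8,q18} V36={q8,q27,q29} V45={q1,q12,q25} V46={q3,q19,q29} V56={q7,q8,q23}
  V123={q16} V126={q20} V134={q10} V145={q25} V156={q7} V235={q18} V245={q12} V246={q19} V346={q29} V356={q8}
C dims 6,15,10; δ0: rk 5, SNF 1^5; δ1: rk 10, SNF 1^9·2
Ȟ^0: (6−5)−0=1 ⇒ Z
Ȟ^1: (15−10)−5=0 ⇒ 0
Ȟ^2: (10−0)−10=0 plus torsion [2] ⇒ Z/2


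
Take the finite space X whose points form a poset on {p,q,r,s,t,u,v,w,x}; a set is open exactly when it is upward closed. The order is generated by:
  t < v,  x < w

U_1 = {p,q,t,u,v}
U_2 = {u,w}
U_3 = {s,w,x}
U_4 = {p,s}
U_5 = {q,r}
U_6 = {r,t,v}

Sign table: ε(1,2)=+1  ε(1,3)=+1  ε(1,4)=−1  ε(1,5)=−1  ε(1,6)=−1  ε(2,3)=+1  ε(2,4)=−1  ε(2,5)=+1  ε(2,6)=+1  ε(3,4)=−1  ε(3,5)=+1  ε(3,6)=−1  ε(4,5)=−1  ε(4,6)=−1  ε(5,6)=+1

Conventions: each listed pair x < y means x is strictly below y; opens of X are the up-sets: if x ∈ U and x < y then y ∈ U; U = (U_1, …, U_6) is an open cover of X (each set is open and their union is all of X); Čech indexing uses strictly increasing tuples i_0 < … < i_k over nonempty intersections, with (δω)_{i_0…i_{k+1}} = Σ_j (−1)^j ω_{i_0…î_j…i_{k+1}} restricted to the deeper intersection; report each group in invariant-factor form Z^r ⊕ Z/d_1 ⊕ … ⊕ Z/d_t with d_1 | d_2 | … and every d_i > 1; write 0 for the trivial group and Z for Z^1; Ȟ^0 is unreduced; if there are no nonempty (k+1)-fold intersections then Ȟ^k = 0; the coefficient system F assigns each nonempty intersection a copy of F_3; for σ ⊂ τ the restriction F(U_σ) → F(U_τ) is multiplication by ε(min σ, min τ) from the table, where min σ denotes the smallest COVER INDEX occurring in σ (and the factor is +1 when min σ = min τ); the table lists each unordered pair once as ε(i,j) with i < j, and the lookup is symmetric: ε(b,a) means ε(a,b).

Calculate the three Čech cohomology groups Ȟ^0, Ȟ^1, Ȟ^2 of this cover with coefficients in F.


Ȟ^0 = Z/3, Ȟ^1 = Z/3 ⊕ Z/3, Ȟ^2 = 0

nerve of the cover:
  U12={u} U14={p} U15={q} U16={t,v} U23={w} U34={s} U56={r}
C dims 6,7; δ0: rk_F3 5
Ȟ^0 = (6 − 5) − 0 = 1, so Ȟ^0 ≅ Z/3
Ȟ^1 = (7 − 0) − 5 = 2, so Ȟ^1 ≅ Z/3 ⊕ Z/3
Ȟ^2 = (0 − 0) − 0 = 0, so Ȟ^2 ≅ 0


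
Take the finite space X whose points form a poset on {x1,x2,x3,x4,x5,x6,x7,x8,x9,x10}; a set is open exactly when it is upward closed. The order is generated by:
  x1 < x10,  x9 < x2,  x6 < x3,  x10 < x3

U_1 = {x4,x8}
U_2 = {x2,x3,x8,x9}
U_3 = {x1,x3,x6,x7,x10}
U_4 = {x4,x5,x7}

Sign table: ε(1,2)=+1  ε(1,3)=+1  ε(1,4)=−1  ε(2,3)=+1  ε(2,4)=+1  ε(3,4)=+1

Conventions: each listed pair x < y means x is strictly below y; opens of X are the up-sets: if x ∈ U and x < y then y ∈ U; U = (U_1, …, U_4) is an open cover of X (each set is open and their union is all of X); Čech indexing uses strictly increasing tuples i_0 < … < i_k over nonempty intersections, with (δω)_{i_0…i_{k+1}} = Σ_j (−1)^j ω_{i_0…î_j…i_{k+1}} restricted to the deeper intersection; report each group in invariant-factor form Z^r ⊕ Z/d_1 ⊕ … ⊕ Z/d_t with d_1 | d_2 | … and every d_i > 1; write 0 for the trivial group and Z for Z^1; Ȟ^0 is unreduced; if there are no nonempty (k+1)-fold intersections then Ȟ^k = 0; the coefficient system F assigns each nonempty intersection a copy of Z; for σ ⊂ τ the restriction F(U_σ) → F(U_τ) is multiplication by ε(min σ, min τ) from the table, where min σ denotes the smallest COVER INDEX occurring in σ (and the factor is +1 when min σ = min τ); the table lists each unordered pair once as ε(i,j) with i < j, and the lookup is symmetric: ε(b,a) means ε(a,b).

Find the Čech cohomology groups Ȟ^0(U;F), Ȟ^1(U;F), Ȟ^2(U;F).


Ȟ^0 = 0; Ȟ^1 = Z/2; Ȟ^2 = 0

nerve simplices:
  U12={x8} U14={x4} U23={x3} U34={x7}
C dims 4,4; δ0: rk 4, SNF 1^3·2
degree 0: 4−4−0 = 0 → Ȟ^0 ≅ 0
degree 1: 4−0−4 = 0 plus torsion [2] → Ȟ^1 ≅ Z/2
degree 2: 0−0−0 = 0 → Ȟ^2 ≅ 0


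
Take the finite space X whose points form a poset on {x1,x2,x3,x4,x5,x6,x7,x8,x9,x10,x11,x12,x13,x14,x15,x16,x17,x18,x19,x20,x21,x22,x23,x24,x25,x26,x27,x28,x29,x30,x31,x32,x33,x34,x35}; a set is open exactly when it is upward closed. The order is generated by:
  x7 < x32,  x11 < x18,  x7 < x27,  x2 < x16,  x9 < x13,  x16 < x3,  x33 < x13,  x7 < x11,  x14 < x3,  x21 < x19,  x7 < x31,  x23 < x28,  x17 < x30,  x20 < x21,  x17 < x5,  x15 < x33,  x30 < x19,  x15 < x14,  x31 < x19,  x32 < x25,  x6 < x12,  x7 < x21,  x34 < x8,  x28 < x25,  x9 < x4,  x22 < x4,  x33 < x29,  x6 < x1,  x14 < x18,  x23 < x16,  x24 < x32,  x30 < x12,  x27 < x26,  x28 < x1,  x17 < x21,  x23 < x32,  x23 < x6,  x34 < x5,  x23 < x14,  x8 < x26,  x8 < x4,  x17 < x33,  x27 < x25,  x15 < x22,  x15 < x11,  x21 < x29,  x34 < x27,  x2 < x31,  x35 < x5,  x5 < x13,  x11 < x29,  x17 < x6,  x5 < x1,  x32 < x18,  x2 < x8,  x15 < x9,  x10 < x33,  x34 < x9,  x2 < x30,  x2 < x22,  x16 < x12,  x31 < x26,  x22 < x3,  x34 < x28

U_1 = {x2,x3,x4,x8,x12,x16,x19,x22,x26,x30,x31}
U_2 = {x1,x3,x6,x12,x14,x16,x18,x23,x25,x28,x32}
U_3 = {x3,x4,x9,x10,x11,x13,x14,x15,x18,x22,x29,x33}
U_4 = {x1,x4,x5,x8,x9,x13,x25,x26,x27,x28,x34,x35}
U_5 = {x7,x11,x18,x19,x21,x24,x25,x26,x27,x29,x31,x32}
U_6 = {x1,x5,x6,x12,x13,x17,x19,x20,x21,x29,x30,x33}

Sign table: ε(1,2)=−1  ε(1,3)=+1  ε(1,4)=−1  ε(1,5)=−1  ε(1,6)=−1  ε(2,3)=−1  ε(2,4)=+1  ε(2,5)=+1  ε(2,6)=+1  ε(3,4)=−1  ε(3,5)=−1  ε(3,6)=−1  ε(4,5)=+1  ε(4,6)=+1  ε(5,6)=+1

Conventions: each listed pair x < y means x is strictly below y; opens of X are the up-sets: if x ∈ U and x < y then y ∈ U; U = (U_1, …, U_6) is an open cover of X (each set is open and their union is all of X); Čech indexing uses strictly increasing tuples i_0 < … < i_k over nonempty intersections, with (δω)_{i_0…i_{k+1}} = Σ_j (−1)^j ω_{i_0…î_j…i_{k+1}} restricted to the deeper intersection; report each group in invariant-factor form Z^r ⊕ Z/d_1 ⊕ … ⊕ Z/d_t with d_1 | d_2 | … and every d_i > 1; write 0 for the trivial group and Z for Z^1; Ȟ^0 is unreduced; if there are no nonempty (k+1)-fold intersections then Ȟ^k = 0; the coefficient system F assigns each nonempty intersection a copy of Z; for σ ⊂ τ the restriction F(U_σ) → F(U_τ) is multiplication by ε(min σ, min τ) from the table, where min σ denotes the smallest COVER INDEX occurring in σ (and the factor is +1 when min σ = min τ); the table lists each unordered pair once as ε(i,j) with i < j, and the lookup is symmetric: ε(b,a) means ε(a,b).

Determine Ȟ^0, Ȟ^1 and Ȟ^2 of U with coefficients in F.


Ȟ^0 = Z; Ȟ^1 = 0; Ȟ^2 = Z/2

nonempty overlaps:
  U12={x3,x12,x16} U13={x3,x4,x22} U14={x4,x8,x26} U15={x19,x26,x31} U16={x12,x19,x30} U23={x3,x14,x18} U24={x1,x25,x28} U25={x18,x25,x32} U26={x1,x6,x12} U34={x4,x9,x13} U35={x11,x18,x29} U36={x13,x29,x33} U45={x25,x26,x27} U46={x1,x5,x13} U56={x19,x21,x29}
  U123={x3} U126={x12} U134={x4} U145={x26} U156={x19} U235={x18} U245={x25} U246={x1} U346={x13} U356={x29}
C dims 6,15,10; δ0: rk 5, SNF 1^5; δ1: rk 10, SNF 1^9·2
degree 0: 6−5−0 = 1 → Ȟ^0 ≅ Z
degree 1: 15−10−5 = 0 → Ȟ^1 ≅ 0
degree 2: 10−0−10 = 0 plus torsion [2] → Ȟ^2 ≅ Z/2


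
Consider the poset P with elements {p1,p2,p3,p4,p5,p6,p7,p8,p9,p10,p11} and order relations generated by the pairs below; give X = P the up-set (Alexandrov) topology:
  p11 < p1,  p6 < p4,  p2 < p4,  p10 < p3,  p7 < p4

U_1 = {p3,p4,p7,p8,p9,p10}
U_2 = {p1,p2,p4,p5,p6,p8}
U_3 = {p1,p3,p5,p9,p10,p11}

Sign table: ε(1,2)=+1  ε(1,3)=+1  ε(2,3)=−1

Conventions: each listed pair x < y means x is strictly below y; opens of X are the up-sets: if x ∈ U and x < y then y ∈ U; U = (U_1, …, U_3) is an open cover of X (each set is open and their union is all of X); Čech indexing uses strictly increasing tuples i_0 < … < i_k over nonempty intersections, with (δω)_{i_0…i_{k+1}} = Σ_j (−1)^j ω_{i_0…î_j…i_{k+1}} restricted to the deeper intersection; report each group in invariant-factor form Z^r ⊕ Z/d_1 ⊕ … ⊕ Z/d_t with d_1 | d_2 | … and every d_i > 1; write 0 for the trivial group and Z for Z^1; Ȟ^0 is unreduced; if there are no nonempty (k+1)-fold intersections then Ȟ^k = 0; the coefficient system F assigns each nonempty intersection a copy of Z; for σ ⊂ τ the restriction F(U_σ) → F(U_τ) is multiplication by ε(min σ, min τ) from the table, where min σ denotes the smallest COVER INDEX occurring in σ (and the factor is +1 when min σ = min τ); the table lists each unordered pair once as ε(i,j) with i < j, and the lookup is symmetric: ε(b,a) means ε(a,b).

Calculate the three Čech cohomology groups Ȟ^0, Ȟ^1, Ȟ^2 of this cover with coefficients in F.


intersection data:
  U12={p4,p8} U13={p3,p9,p10} U23={p1,p5}
C dims 3,3; δ0: rk 3, SNF 1^2·2
Ȟ^0 = (3 − 3) − 0 = 0, so Ȟ^0 ≅ 0
Ȟ^1 = (3 − 0) − 3 = 0 plus torsion [2], so Ȟ^1 ≅ Z/2
Ȟ^2 = (0 − 0) − 0 = 0, so Ȟ^2 ≅ 0

Ȟ^0 = 0; Ȟ^1 = Z/2; Ȟ^2 = 0


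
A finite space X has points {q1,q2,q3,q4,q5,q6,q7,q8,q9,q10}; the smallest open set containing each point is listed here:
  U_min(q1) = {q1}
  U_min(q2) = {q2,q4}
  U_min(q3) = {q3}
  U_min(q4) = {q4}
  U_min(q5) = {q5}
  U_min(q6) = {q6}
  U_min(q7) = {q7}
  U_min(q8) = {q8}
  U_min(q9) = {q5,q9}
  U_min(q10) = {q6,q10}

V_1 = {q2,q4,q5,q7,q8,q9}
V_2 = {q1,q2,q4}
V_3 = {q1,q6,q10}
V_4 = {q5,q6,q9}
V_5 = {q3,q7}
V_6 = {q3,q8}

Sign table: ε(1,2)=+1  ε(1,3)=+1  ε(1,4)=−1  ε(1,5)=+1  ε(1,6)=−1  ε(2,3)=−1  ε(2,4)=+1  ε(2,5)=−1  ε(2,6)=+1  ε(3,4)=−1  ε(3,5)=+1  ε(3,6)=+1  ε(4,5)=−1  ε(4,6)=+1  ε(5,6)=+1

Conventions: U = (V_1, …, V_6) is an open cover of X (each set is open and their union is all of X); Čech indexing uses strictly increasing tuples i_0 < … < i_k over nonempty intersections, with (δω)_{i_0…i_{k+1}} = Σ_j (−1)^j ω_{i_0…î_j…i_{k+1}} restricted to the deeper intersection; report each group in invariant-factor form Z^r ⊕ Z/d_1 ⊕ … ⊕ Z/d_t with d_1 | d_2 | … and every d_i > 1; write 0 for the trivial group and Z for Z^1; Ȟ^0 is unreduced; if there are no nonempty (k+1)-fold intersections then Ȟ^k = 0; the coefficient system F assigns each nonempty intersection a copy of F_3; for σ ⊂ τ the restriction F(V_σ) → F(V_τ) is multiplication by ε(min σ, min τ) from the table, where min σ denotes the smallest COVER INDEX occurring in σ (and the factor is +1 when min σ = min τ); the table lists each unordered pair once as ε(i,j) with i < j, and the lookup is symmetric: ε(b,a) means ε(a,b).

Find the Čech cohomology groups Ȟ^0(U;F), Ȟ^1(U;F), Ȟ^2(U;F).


intersection data:
  V12={q2,q4} V14={q5,q9} V15={q7} V16={q8} V23={q1} V34={q6} V56={q3}
C dims 6,7; δ0: rk_F3 6
Ȟ^0 = (6 − 6) − 0 = 0, so Ȟ^0 ≅ 0
Ȟ^1 = (7 − 0) − 6 = 1, so Ȟ^1 ≅ Z/3
Ȟ^2 = (0 − 0) − 0 = 0, so Ȟ^2 ≅ 0

Ȟ^0 ≅ 0, Ȟ^1 ≅ Z/3 and Ȟ^2 ≅ 0
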